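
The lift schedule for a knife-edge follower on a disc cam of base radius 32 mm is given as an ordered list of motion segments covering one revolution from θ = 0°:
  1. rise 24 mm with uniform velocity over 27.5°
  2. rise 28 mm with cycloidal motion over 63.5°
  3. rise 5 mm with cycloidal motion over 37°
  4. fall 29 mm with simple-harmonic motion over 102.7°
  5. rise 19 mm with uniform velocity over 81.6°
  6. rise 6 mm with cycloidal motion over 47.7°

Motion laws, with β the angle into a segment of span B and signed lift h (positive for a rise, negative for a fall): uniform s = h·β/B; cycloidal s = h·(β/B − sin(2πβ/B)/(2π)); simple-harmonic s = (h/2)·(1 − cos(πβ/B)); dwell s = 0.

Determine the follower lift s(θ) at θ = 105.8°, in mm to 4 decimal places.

seg 1 [0°–27.5°] uniform, h=24: full span → s += 24 → s = 24.0000
seg 2 [27.5°–91°] cycloidal, h=28: full span → s += 28 → s = 52.0000
seg 3 [91°–128°] cycloidal, h=5: θ=105.8° here. β=14.8, B=37. 5·(0.4000 − sin(2π·0.4000)/(2π)) = 1.5323 → s = 53.5323

53.5323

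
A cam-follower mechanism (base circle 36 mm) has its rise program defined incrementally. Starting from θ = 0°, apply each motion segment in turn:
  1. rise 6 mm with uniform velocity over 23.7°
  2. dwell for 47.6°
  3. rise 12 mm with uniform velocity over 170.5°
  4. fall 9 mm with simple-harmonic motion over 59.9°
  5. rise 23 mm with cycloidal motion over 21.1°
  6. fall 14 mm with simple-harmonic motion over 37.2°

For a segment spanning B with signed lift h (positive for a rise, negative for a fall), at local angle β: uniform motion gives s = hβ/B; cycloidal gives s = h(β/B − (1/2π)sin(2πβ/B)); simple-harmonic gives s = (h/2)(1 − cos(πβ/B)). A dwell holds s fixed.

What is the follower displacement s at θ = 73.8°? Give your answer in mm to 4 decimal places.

seg 1 [0°–23.7°] uniform, h=6: full span → s += 6 → s = 6.0000
seg 2 [23.7°–71.3°] dwell: s stays 6.0000
seg 3 [71.3°–241.8°] uniform, h=12: θ=73.8° here. β=2.5, B=170.5. 12·2.5/170.5 = 0.1760 → s = 6.1760

6.1760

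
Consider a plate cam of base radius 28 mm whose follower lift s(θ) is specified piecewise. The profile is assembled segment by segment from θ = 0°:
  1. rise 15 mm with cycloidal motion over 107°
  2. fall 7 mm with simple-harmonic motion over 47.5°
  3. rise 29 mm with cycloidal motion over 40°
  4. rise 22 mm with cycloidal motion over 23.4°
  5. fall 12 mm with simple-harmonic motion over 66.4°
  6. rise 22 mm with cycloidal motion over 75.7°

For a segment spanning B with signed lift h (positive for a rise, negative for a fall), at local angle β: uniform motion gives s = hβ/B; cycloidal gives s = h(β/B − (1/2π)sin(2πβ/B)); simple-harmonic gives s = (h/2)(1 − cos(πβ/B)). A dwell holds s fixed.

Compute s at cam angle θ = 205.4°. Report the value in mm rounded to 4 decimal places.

seg 1 [0°–107°] cycloidal, h=15: full span → s += 15 → s = 15.0000
seg 2 [107°–154.5°] simple-harmonic, h=-7: full span → s += -7 → s = 8.0000
seg 3 [154.5°–194.5°] cycloidal, h=29: full span → s += 29 → s = 37.0000
seg 4 [194.5°–217.9°] cycloidal, h=22: θ=205.4° here. β=10.9, B=23.4. 22·(0.4658 − sin(2π·0.4658)/(2π)) = 9.5015 → s = 46.5015

46.5015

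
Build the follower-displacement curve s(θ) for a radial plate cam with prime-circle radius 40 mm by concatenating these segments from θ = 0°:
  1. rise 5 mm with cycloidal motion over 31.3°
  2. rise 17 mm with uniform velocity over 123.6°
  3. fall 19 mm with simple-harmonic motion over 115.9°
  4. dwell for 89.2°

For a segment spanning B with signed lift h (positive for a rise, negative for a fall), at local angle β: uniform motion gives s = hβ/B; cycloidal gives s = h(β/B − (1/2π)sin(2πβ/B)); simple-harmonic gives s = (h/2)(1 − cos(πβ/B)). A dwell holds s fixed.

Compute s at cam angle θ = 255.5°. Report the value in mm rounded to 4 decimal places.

seg 1 [0°–31.3°] cycloidal, h=5: full span → s += 5 → s = 5.0000
seg 2 [31.3°–154.9°] uniform, h=17: full span → s += 17 → s = 22.0000
seg 3 [154.9°–270.8°] simple-harmonic, h=-19: θ=255.5° here. β=100.6, B=115.9. -19/2·(1 − cos(π·0.8680)) = -18.1947 → s = 3.8053

3.8053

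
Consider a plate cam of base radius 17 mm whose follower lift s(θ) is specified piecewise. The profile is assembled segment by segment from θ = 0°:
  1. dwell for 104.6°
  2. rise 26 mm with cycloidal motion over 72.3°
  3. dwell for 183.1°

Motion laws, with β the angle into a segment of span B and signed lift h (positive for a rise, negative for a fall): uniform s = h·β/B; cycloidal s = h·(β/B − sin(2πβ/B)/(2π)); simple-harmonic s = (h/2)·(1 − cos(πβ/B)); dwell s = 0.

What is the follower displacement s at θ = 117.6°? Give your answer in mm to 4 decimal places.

seg 1 [0°–104.6°] dwell: s stays 0.0000
seg 2 [104.6°–176.9°] cycloidal, h=26: θ=117.6° here. β=13, B=72.3. 26·(0.1798 − sin(2π·0.1798)/(2π)) = 0.9329 → s = 0.9329

0.9329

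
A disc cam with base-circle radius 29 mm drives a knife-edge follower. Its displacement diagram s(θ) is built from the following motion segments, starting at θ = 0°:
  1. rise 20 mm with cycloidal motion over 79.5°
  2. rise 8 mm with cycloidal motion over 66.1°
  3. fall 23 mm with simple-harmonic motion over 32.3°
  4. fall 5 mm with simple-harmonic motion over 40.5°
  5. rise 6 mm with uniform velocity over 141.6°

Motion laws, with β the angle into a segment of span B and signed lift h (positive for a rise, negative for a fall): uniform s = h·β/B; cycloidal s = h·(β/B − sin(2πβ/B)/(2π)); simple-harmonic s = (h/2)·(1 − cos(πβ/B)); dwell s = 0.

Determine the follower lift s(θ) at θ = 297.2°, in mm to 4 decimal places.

seg 1 [0°–79.5°] cycloidal, h=20: full span → s += 20 → s = 20.0000
seg 2 [79.5°–145.6°] cycloidal, h=8: full span → s += 8 → s = 28.0000
seg 3 [145.6°–177.9°] simple-harmonic, h=-23: full span → s += -23 → s = 5.0000
seg 4 [177.9°–218.4°] simple-harmonic, h=-5: full span → s += -5 → s = 0.0000
seg 5 [218.4°–360°] uniform, h=6: θ=297.2° here. β=78.8, B=141.6. 6·78.8/141.6 = 3.3390 → s = 3.3390

3.3390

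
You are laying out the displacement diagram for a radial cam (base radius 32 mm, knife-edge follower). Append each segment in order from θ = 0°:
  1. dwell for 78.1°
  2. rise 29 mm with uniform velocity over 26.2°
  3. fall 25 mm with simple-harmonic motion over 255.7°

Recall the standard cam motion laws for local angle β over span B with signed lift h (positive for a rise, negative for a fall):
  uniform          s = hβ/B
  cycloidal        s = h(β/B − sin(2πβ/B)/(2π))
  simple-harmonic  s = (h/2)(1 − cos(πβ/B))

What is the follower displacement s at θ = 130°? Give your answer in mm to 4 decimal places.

seg 1 [0°–78.1°] dwell: s stays 0.0000
seg 2 [78.1°–104.3°] uniform, h=29: full span → s += 29 → s = 29.0000
seg 3 [104.3°–360°] simple-harmonic, h=-25: θ=130° here. β=25.7, B=255.7. -25/2·(1 − cos(π·0.1005)) = -0.6180 → s = 28.3820

28.3820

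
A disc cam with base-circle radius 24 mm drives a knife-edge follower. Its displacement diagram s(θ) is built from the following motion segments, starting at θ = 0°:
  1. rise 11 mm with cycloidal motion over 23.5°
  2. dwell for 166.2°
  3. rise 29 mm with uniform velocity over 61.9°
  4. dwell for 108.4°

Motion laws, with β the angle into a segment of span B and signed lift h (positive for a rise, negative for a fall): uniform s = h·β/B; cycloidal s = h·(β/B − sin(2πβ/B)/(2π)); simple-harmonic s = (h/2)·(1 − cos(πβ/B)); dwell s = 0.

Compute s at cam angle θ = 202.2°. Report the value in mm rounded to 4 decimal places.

seg 1 [0°–23.5°] cycloidal, h=11: full span → s += 11 → s = 11.0000
seg 2 [23.5°–189.7°] dwell: s stays 11.0000
seg 3 [189.7°–251.6°] uniform, h=29: θ=202.2° here. β=12.5, B=61.9. 29·12.5/61.9 = 5.8562 → s = 16.8562

16.8562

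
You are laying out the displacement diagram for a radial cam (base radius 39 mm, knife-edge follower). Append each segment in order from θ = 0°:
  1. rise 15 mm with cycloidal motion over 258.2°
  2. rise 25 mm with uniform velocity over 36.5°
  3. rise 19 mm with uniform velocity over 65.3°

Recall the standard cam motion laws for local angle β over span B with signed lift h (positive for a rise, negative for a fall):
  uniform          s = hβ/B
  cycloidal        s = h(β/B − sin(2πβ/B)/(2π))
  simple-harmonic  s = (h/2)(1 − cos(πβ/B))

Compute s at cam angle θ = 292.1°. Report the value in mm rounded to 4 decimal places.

seg 1 [0°–258.2°] cycloidal, h=15: full span → s += 15 → s = 15.0000
seg 2 [258.2°–294.7°] uniform, h=25: θ=292.1° here. β=33.9, B=36.5. 25·33.9/36.5 = 23.2192 → s = 38.2192

38.2192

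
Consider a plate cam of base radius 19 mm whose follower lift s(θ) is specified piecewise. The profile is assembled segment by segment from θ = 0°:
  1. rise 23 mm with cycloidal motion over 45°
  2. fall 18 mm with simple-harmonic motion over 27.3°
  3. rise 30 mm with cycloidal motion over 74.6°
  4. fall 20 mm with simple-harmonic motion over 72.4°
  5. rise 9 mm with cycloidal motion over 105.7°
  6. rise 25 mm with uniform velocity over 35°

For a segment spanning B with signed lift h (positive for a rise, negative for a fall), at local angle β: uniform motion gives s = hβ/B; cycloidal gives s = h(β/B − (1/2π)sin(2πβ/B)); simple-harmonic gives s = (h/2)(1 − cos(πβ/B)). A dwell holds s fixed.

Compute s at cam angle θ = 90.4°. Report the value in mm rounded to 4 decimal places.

seg 1 [0°–45°] cycloidal, h=23: full span → s += 23 → s = 23.0000
seg 2 [45°–72.3°] simple-harmonic, h=-18: full span → s += -18 → s = 5.0000
seg 3 [72.3°–146.9°] cycloidal, h=30: θ=90.4° here. β=18.1, B=74.6. 30·(0.2426 − sin(2π·0.2426)/(2π)) = 2.5093 → s = 7.5093

7.5093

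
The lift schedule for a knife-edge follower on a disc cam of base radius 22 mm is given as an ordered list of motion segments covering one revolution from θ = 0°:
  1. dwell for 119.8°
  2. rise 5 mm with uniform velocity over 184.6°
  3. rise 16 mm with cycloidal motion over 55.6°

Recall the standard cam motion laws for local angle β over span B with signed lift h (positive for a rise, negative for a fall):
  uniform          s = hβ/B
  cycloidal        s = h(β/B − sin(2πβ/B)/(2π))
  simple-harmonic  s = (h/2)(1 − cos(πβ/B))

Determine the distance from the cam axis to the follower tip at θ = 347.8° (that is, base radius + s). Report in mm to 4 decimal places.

seg 1 [0°–119.8°] dwell: s stays 0.0000
seg 2 [119.8°–304.4°] uniform, h=5: full span → s += 5 → s = 5.0000
seg 3 [304.4°–360°] cycloidal, h=16: θ=347.8° here. β=43.4, B=55.6. 16·(0.7806 − sin(2π·0.7806)/(2π)) = 14.9888 → s = 19.9888
radial distance = base radius + s = 22 + 19.9888 = 41.9888

41.9888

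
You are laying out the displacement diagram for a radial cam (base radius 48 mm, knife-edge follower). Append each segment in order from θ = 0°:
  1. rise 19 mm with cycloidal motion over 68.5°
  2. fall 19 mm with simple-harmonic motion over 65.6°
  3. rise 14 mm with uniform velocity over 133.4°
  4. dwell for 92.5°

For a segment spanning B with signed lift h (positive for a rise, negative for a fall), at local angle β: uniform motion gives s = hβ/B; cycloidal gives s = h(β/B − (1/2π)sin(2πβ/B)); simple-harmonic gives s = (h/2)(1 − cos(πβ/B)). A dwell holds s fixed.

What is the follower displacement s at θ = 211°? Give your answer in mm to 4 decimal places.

seg 1 [0°–68.5°] cycloidal, h=19: full span → s += 19 → s = 19.0000
seg 2 [68.5°–134.1°] simple-harmonic, h=-19: full span → s += -19 → s = 0.0000
seg 3 [134.1°–267.5°] uniform, h=14: θ=211° here. β=76.9, B=133.4. 14·76.9/133.4 = 8.0705 → s = 8.0705

8.0705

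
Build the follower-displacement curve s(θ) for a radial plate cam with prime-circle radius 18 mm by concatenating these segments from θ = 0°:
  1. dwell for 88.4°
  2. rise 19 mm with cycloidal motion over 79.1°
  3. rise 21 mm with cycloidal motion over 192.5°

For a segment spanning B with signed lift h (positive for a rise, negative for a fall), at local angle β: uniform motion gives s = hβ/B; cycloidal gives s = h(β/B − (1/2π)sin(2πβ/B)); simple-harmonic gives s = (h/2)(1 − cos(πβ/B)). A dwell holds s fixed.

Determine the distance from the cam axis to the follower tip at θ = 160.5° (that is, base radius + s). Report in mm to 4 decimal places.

seg 1 [0°–88.4°] dwell: s stays 0.0000
seg 2 [88.4°–167.5°] cycloidal, h=19: θ=160.5° here. β=72.1, B=79.1. 19·(0.9115 − sin(2π·0.9115)/(2π)) = 18.9147 → s = 18.9147
radial distance = base radius + s = 18 + 18.9147 = 36.9147

36.9147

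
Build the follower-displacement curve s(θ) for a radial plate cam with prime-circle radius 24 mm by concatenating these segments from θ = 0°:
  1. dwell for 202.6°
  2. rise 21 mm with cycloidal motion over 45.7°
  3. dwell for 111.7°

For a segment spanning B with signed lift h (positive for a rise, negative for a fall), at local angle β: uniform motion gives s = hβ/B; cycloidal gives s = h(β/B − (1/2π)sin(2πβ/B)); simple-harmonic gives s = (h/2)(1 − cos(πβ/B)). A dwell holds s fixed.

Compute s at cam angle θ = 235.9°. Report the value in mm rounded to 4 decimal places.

seg 1 [0°–202.6°] dwell: s stays 0.0000
seg 2 [202.6°–248.3°] cycloidal, h=21: θ=235.9° here. β=33.3, B=45.7. 21·(0.7287 − sin(2π·0.7287)/(2π)) = 18.6142 → s = 18.6142

18.6142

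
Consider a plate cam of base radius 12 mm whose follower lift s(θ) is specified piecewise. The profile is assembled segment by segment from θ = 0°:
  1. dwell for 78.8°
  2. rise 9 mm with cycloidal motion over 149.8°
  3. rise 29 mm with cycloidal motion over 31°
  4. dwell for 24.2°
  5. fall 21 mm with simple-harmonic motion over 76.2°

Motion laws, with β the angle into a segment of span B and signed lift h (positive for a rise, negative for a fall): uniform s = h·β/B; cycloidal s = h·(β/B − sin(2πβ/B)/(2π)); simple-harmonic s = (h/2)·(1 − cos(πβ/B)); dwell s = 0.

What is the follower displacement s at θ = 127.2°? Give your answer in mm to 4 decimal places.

seg 1 [0°–78.8°] dwell: s stays 0.0000
seg 2 [78.8°–228.6°] cycloidal, h=9: θ=127.2° here. β=48.4, B=149.8. 9·(0.3231 − sin(2π·0.3231)/(2π)) = 1.6239 → s = 1.6239

1.6239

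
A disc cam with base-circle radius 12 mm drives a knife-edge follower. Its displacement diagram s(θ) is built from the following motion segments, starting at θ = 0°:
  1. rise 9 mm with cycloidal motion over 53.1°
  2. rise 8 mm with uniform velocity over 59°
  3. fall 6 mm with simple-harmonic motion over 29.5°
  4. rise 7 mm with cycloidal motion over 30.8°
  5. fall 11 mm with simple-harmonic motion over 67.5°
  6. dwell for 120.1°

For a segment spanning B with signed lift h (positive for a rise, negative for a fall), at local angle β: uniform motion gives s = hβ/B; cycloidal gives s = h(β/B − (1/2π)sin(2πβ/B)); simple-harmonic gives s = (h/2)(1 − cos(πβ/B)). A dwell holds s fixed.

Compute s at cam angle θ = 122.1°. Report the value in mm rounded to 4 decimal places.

seg 1 [0°–53.1°] cycloidal, h=9: full span → s += 9 → s = 9.0000
seg 2 [53.1°–112.1°] uniform, h=8: full span → s += 8 → s = 17.0000
seg 3 [112.1°–141.6°] simple-harmonic, h=-6: θ=122.1° here. β=10, B=29.5. -6/2·(1 − cos(π·0.3390)) = -1.5463 → s = 15.4537

15.4537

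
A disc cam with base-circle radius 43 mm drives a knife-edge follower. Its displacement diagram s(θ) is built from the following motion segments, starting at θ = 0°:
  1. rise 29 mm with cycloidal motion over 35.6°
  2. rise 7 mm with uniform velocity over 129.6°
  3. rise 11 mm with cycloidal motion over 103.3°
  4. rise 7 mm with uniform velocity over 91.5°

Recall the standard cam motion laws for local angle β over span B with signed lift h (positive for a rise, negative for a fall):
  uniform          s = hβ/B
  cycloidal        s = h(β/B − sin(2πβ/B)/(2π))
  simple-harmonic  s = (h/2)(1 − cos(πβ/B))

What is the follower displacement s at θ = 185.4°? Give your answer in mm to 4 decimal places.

seg 1 [0°–35.6°] cycloidal, h=29: full span → s += 29 → s = 29.0000
seg 2 [35.6°–165.2°] uniform, h=7: full span → s += 7 → s = 36.0000
seg 3 [165.2°–268.5°] cycloidal, h=11: θ=185.4° here. β=20.2, B=103.3. 11·(0.1955 − sin(2π·0.1955)/(2π)) = 0.5018 → s = 36.5018

36.5018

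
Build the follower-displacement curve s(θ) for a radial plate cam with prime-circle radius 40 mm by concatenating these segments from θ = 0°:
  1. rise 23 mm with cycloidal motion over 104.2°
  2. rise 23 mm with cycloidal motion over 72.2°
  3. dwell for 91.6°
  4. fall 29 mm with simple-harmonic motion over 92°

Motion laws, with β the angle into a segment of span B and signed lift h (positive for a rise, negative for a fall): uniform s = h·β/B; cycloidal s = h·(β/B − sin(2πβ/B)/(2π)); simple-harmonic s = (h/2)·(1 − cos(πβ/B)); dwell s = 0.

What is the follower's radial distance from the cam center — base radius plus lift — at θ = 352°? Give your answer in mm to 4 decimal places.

seg 1 [0°–104.2°] cycloidal, h=23: full span → s += 23 → s = 23.0000
seg 2 [104.2°–176.4°] cycloidal, h=23: full span → s += 23 → s = 46.0000
seg 3 [176.4°–268°] dwell: s stays 46.0000
seg 4 [268°–360°] simple-harmonic, h=-29: θ=352° here. β=84, B=92. -29/2·(1 − cos(π·0.9130)) = -28.4623 → s = 17.5377
radial distance = base radius + s = 40 + 17.5377 = 57.5377

57.5377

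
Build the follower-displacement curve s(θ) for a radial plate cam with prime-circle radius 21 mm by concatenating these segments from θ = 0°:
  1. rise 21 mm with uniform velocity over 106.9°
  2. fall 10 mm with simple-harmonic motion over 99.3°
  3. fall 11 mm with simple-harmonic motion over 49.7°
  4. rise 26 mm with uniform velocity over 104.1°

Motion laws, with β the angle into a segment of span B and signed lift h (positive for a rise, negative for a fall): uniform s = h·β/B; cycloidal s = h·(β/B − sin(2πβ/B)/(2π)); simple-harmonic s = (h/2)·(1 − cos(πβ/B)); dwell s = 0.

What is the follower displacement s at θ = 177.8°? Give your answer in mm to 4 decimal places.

seg 1 [0°–106.9°] uniform, h=21: full span → s += 21 → s = 21.0000
seg 2 [106.9°–206.2°] simple-harmonic, h=-10: θ=177.8° here. β=70.9, B=99.3. -10/2·(1 − cos(π·0.7140)) = -8.1139 → s = 12.8861

12.8861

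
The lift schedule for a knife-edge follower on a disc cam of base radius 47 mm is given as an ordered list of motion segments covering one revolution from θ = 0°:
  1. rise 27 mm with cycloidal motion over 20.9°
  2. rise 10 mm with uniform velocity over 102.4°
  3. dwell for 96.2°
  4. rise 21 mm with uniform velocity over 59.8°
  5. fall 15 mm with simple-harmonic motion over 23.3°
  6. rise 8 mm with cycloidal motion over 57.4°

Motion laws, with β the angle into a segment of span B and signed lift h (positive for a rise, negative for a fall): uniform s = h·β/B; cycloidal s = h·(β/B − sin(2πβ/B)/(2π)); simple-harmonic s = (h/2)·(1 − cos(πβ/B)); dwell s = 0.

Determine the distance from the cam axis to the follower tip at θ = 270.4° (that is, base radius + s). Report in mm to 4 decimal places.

seg 1 [0°–20.9°] cycloidal, h=27: full span → s += 27 → s = 27.0000
seg 2 [20.9°–123.3°] uniform, h=10: full span → s += 10 → s = 37.0000
seg 3 [123.3°–219.5°] dwell: s stays 37.0000
seg 4 [219.5°–279.3°] uniform, h=21: θ=270.4° here. β=50.9, B=59.8. 21·50.9/59.8 = 17.8746 → s = 54.8746
radial distance = base radius + s = 47 + 54.8746 = 101.8746

101.8746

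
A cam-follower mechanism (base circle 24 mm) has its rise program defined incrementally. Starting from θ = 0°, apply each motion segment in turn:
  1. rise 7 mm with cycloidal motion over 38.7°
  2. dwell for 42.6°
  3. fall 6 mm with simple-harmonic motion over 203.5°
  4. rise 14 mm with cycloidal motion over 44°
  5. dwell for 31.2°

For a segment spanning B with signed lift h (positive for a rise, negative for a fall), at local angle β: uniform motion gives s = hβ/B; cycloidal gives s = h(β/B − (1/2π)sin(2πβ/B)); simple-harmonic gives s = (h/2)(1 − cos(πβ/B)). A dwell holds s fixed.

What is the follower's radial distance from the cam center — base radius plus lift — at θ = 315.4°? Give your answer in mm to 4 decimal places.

seg 1 [0°–38.7°] cycloidal, h=7: full span → s += 7 → s = 7.0000
seg 2 [38.7°–81.3°] dwell: s stays 7.0000
seg 3 [81.3°–284.8°] simple-harmonic, h=-6: full span → s += -6 → s = 1.0000
seg 4 [284.8°–328.8°] cycloidal, h=14: θ=315.4° here. β=30.6, B=44. 14·(0.6955 − sin(2π·0.6955)/(2π)) = 11.8350 → s = 12.8350
radial distance = base radius + s = 24 + 12.8350 = 36.8350

36.8350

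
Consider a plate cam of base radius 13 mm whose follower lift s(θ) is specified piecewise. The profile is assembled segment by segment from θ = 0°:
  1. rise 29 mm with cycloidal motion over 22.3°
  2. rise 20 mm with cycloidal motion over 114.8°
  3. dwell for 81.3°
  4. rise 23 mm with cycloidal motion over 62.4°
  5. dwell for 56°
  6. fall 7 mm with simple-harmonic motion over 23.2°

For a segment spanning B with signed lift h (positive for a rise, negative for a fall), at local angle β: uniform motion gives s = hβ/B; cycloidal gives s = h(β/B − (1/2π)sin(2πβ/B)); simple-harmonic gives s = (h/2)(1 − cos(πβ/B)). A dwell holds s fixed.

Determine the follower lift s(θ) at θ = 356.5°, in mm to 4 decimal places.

seg 1 [0°–22.3°] cycloidal, h=29: full span → s += 29 → s = 29.0000
seg 2 [22.3°–137.1°] cycloidal, h=20: full span → s += 20 → s = 49.0000
seg 3 [137.1°–218.4°] dwell: s stays 49.0000
seg 4 [218.4°–280.8°] cycloidal, h=23: full span → s += 23 → s = 72.0000
seg 5 [280.8°–336.8°] dwell: s stays 72.0000
seg 6 [336.8°–360°] simple-harmonic, h=-7: θ=356.5° here. β=19.7, B=23.2. -7/2·(1 − cos(π·0.8491)) = -6.6142 → s = 65.3858

65.3858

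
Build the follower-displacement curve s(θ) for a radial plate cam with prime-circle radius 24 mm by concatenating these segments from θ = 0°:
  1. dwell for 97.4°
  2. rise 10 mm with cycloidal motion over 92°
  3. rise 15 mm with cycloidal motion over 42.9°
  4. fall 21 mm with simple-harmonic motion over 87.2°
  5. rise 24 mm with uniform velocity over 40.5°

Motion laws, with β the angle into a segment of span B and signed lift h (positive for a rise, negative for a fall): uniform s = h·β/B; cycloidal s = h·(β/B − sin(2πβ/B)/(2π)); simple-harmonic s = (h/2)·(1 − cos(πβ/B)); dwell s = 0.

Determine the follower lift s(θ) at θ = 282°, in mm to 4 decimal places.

seg 1 [0°–97.4°] dwell: s stays 0.0000
seg 2 [97.4°–189.4°] cycloidal, h=10: full span → s += 10 → s = 10.0000
seg 3 [189.4°–232.3°] cycloidal, h=15: full span → s += 15 → s = 25.0000
seg 4 [232.3°–319.5°] simple-harmonic, h=-21: θ=282° here. β=49.7, B=87.2. -21/2·(1 − cos(π·0.5700)) = -12.7890 → s = 12.2110

12.2110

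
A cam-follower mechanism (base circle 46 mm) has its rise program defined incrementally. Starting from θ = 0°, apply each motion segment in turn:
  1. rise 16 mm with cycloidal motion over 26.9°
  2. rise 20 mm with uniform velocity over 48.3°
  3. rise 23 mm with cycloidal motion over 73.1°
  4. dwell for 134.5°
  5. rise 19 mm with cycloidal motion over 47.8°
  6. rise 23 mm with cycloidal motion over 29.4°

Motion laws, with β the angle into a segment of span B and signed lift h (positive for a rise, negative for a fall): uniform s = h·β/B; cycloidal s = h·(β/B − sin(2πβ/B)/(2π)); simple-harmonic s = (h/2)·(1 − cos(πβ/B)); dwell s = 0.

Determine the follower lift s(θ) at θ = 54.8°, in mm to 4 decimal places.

seg 1 [0°–26.9°] cycloidal, h=16: full span → s += 16 → s = 16.0000
seg 2 [26.9°–75.2°] uniform, h=20: θ=54.8° here. β=27.9, B=48.3. 20·27.9/48.3 = 11.5528 → s = 27.5528

27.5528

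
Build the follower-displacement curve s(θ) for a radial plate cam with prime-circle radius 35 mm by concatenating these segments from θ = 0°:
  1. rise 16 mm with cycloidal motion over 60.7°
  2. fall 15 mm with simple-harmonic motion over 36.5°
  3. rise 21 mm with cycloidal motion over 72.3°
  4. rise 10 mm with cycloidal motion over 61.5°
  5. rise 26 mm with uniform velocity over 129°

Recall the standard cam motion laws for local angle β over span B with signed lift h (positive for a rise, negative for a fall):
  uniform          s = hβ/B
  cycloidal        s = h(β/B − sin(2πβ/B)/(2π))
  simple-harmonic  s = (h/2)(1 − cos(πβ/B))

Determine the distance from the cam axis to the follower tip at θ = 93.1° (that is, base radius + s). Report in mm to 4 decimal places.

seg 1 [0°–60.7°] cycloidal, h=16: full span → s += 16 → s = 16.0000
seg 2 [60.7°–97.2°] simple-harmonic, h=-15: θ=93.1° here. β=32.4, B=36.5. -15/2·(1 − cos(π·0.8877)) = -14.5378 → s = 1.4622
radial distance = base radius + s = 35 + 1.4622 = 36.4622

36.4622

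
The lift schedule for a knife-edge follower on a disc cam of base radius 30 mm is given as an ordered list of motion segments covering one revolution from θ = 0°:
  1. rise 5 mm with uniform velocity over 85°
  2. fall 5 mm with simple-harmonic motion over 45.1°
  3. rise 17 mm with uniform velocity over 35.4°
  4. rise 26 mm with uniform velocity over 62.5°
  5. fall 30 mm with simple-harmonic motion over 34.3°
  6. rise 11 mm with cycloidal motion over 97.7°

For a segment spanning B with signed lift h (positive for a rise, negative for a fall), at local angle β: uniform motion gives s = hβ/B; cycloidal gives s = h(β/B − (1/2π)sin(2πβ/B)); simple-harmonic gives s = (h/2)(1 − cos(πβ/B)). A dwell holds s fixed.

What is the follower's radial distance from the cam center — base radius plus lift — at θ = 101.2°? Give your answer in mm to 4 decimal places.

seg 1 [0°–85°] uniform, h=5: full span → s += 5 → s = 5.0000
seg 2 [85°–130.1°] simple-harmonic, h=-5: θ=101.2° here. β=16.2, B=45.1. -5/2·(1 − cos(π·0.3592)) = -1.4299 → s = 3.5701
radial distance = base radius + s = 30 + 3.5701 = 33.5701

33.5701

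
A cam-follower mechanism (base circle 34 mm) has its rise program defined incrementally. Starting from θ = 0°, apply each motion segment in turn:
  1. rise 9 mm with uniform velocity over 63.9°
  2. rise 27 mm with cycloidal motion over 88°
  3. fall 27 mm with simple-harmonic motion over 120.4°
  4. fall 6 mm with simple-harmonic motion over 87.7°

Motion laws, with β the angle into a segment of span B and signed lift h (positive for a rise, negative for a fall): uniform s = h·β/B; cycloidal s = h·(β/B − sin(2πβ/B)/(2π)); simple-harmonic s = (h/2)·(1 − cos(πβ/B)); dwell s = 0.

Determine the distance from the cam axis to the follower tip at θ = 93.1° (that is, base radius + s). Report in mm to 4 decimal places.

seg 1 [0°–63.9°] uniform, h=9: full span → s += 9 → s = 9.0000
seg 2 [63.9°–151.9°] cycloidal, h=27: θ=93.1° here. β=29.2, B=88. 27·(0.3318 − sin(2π·0.3318)/(2π)) = 5.2173 → s = 14.2173
radial distance = base radius + s = 34 + 14.2173 = 48.2173

48.2173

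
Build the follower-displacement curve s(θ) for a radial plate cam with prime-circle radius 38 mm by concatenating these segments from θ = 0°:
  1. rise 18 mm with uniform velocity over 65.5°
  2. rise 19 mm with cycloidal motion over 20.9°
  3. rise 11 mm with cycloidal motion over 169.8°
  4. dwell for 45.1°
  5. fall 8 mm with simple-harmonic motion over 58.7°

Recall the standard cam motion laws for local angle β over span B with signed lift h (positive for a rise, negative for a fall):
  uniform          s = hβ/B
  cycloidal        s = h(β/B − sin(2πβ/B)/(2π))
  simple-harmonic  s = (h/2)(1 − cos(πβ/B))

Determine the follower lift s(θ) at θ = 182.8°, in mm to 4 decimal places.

seg 1 [0°–65.5°] uniform, h=18: full span → s += 18 → s = 18.0000
seg 2 [65.5°–86.4°] cycloidal, h=19: full span → s += 19 → s = 37.0000
seg 3 [86.4°–256.2°] cycloidal, h=11: θ=182.8° here. β=96.4, B=169.8. 11·(0.5677 − sin(2π·0.5677)/(2π)) = 6.9677 → s = 43.9677

43.9677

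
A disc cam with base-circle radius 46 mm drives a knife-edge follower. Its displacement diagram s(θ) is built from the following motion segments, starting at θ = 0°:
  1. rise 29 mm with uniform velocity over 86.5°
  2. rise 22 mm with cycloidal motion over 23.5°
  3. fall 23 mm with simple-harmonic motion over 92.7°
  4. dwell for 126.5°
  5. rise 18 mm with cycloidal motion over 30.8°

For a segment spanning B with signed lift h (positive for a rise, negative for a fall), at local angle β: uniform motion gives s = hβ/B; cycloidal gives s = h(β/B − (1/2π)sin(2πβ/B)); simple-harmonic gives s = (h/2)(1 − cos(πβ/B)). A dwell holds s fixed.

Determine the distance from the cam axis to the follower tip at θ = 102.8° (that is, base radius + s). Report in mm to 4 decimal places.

seg 1 [0°–86.5°] uniform, h=29: full span → s += 29 → s = 29.0000
seg 2 [86.5°–110°] cycloidal, h=22: θ=102.8° here. β=16.3, B=23.5. 22·(0.6936 − sin(2π·0.6936)/(2π)) = 18.5436 → s = 47.5436
radial distance = base radius + s = 46 + 47.5436 = 93.5436

93.5436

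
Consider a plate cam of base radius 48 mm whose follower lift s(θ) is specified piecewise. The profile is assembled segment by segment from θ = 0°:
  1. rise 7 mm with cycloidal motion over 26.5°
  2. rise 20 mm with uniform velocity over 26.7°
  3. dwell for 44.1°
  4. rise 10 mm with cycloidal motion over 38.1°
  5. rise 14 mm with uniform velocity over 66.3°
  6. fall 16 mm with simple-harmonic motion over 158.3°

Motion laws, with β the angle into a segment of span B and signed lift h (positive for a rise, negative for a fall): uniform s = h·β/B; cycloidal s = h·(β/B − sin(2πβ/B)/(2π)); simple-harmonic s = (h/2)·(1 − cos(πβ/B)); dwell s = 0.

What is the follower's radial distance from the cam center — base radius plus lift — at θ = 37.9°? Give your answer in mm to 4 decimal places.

seg 1 [0°–26.5°] cycloidal, h=7: full span → s += 7 → s = 7.0000
seg 2 [26.5°–53.2°] uniform, h=20: θ=37.9° here. β=11.4, B=26.7. 20·11.4/26.7 = 8.5393 → s = 15.5393
radial distance = base radius + s = 48 + 15.5393 = 63.5393

63.5393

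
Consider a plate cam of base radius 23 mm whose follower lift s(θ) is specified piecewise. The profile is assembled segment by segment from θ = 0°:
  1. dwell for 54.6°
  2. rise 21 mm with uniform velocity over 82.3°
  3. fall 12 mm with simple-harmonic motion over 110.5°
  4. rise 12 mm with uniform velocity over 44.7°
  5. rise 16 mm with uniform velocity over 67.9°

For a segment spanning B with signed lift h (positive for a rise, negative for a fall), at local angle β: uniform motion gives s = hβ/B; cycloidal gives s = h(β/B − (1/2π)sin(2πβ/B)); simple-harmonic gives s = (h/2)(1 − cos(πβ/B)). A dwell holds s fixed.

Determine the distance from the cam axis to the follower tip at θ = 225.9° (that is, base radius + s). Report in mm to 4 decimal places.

seg 1 [0°–54.6°] dwell: s stays 0.0000
seg 2 [54.6°–136.9°] uniform, h=21: full span → s += 21 → s = 21.0000
seg 3 [136.9°–247.4°] simple-harmonic, h=-12: θ=225.9° here. β=89, B=110.5. -12/2·(1 − cos(π·0.8054)) = -10.9136 → s = 10.0864
radial distance = base radius + s = 23 + 10.0864 = 33.0864

33.0864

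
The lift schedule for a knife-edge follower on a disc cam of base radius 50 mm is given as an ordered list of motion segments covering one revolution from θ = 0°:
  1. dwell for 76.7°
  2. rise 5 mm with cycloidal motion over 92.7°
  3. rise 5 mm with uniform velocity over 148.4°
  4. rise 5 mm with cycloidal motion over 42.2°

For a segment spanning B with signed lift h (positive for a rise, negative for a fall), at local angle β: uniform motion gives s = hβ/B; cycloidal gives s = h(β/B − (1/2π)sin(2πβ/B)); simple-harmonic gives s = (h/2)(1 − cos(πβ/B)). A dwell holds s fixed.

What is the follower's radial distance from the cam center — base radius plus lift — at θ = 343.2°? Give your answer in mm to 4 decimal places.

seg 1 [0°–76.7°] dwell: s stays 0.0000
seg 2 [76.7°–169.4°] cycloidal, h=5: full span → s += 5 → s = 5.0000
seg 3 [169.4°–317.8°] uniform, h=5: full span → s += 5 → s = 10.0000
seg 4 [317.8°–360°] cycloidal, h=5: θ=343.2° here. β=25.4, B=42.2. 5·(0.6019 − sin(2π·0.6019)/(2π)) = 3.4849 → s = 13.4849
radial distance = base radius + s = 50 + 13.4849 = 63.4849

63.4849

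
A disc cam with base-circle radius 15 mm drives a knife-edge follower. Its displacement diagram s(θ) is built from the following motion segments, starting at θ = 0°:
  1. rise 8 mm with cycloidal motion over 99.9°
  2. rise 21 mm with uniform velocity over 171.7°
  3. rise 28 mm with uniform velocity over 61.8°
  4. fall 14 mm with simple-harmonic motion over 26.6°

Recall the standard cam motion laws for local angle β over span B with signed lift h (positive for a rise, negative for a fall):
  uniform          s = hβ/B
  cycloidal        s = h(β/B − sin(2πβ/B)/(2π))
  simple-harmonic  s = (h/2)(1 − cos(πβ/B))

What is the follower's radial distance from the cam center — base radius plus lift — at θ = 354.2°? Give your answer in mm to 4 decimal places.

seg 1 [0°–99.9°] cycloidal, h=8: full span → s += 8 → s = 8.0000
seg 2 [99.9°–271.6°] uniform, h=21: full span → s += 21 → s = 29.0000
seg 3 [271.6°–333.4°] uniform, h=28: full span → s += 28 → s = 57.0000
seg 4 [333.4°–360°] simple-harmonic, h=-14: θ=354.2° here. β=20.8, B=26.6. -14/2·(1 − cos(π·0.7820)) = -12.4209 → s = 44.5791
radial distance = base radius + s = 15 + 44.5791 = 59.5791

59.5791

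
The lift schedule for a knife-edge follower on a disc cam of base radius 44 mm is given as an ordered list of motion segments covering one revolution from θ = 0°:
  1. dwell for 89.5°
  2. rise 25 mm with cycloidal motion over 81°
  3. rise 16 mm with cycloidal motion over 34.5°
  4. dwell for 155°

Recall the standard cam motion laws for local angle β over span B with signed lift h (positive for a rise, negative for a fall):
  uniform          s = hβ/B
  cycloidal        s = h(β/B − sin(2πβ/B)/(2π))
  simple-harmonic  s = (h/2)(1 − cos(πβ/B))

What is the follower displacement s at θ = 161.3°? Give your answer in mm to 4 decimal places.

seg 1 [0°–89.5°] dwell: s stays 0.0000
seg 2 [89.5°–170.5°] cycloidal, h=25: θ=161.3° here. β=71.8, B=81. 25·(0.8864 − sin(2π·0.8864)/(2π)) = 24.7650 → s = 24.7650

24.7650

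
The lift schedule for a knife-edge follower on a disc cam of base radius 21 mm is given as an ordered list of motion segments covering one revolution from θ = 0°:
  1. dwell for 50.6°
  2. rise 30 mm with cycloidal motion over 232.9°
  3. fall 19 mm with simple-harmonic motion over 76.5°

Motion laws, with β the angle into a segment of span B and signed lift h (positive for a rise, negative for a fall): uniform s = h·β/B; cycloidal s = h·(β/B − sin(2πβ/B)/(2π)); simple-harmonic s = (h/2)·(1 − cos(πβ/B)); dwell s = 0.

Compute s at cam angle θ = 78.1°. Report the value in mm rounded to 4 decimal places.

seg 1 [0°–50.6°] dwell: s stays 0.0000
seg 2 [50.6°–283.5°] cycloidal, h=30: θ=78.1° here. β=27.5, B=232.9. 30·(0.1181 − sin(2π·0.1181)/(2π)) = 0.3161 → s = 0.3161

0.3161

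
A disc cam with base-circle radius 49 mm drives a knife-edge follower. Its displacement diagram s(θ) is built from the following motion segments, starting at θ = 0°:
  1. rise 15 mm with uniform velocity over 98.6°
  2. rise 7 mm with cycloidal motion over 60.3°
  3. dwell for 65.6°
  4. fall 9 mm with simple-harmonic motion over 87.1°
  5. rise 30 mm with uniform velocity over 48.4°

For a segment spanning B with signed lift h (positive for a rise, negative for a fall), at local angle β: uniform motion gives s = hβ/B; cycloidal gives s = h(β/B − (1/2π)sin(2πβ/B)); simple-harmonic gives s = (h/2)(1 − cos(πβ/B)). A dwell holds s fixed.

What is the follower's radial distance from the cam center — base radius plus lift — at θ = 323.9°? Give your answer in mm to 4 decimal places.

seg 1 [0°–98.6°] uniform, h=15: full span → s += 15 → s = 15.0000
seg 2 [98.6°–158.9°] cycloidal, h=7: full span → s += 7 → s = 22.0000
seg 3 [158.9°–224.5°] dwell: s stays 22.0000
seg 4 [224.5°–311.6°] simple-harmonic, h=-9: full span → s += -9 → s = 13.0000
seg 5 [311.6°–360°] uniform, h=30: θ=323.9° here. β=12.3, B=48.4. 30·12.3/48.4 = 7.6240 → s = 20.6240
radial distance = base radius + s = 49 + 20.6240 = 69.6240

69.6240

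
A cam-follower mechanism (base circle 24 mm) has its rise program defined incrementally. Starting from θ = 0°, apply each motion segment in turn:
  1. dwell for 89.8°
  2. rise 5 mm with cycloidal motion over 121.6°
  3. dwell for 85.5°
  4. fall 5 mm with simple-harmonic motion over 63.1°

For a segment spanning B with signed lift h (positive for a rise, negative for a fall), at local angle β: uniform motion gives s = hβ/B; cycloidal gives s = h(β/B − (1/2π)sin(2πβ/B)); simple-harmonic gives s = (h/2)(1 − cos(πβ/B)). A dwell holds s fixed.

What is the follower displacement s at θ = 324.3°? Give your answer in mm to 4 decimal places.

seg 1 [0°–89.8°] dwell: s stays 0.0000
seg 2 [89.8°–211.4°] cycloidal, h=5: full span → s += 5 → s = 5.0000
seg 3 [211.4°–296.9°] dwell: s stays 5.0000
seg 4 [296.9°–360°] simple-harmonic, h=-5: θ=324.3° here. β=27.4, B=63.1. -5/2·(1 − cos(π·0.4342)) = -1.9871 → s = 3.0129

3.0129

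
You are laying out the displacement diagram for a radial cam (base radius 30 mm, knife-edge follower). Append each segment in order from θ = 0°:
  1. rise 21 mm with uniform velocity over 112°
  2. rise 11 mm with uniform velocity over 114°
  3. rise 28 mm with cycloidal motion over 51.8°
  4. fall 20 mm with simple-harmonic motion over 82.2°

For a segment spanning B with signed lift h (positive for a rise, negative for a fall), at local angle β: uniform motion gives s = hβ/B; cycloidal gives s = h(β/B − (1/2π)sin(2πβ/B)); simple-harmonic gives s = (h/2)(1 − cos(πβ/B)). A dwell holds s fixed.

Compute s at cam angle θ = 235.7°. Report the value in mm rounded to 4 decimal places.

seg 1 [0°–112°] uniform, h=21: full span → s += 21 → s = 21.0000
seg 2 [112°–226°] uniform, h=11: full span → s += 11 → s = 32.0000
seg 3 [226°–277.8°] cycloidal, h=28: θ=235.7° here. β=9.7, B=51.8. 28·(0.1873 − sin(2π·0.1873)/(2π)) = 1.1287 → s = 33.1287

33.1287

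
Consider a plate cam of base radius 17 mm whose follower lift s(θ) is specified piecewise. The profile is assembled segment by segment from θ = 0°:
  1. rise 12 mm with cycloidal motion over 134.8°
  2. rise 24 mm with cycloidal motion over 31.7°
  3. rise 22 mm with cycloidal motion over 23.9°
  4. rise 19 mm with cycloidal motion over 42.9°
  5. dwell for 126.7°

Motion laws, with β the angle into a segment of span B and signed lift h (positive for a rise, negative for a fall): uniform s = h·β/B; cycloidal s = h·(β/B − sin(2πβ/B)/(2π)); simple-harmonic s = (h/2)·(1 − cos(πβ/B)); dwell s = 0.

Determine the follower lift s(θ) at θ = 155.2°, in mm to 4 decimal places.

seg 1 [0°–134.8°] cycloidal, h=12: full span → s += 12 → s = 12.0000
seg 2 [134.8°–166.5°] cycloidal, h=24: θ=155.2° here. β=20.4, B=31.7. 24·(0.6435 − sin(2π·0.6435)/(2π)) = 18.4413 → s = 30.4413

30.4413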